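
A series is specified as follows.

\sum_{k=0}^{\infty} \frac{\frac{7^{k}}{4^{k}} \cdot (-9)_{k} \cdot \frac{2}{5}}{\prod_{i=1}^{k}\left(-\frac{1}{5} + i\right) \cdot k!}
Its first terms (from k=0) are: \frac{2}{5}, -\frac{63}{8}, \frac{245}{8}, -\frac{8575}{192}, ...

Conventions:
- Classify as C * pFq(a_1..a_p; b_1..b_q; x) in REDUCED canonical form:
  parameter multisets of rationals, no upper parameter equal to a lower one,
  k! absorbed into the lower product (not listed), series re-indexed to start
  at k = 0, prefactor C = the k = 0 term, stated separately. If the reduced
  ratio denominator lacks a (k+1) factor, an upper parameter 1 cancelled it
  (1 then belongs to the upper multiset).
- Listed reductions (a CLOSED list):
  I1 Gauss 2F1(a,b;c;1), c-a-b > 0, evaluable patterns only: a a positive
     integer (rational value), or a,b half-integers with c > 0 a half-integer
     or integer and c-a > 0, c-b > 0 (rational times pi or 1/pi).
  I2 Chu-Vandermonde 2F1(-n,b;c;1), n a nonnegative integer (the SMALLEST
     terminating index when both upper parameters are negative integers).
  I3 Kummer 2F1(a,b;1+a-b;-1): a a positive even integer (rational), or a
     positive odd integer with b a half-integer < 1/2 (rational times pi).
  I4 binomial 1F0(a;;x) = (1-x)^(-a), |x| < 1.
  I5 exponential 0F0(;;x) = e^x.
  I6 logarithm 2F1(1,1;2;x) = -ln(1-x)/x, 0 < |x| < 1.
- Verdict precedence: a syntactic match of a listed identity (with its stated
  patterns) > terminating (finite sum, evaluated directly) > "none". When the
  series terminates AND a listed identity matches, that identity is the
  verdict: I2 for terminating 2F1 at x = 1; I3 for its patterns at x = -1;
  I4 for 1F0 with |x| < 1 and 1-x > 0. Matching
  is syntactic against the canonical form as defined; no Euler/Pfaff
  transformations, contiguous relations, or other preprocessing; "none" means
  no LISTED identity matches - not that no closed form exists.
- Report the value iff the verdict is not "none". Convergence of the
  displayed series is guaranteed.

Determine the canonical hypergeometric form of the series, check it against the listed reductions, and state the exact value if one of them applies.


Structural cue: x = \frac{7}{4} and the two geometric factors (prefactor 2/5) combine into one argument.
Term ratio: r(k) = \frac{7}{4} * (k-9) / [(k+\frac{4}{5}) (k+1)] - rational in k, leading ratio \frac{7}{4}; with t_0 = \frac{2}{5}, classification follows.

x = \frac{7}{4} here; the reduced form reads 1F1, upper {-9}, lower {\frac{4}{5}}, C = \frac{2}{5}. Verdict: terminating. (-9)_k vanishes past k = 9, leaving a 10-term sum, computed directly. Hence: \frac{254578173871739}{2141522032066560}.


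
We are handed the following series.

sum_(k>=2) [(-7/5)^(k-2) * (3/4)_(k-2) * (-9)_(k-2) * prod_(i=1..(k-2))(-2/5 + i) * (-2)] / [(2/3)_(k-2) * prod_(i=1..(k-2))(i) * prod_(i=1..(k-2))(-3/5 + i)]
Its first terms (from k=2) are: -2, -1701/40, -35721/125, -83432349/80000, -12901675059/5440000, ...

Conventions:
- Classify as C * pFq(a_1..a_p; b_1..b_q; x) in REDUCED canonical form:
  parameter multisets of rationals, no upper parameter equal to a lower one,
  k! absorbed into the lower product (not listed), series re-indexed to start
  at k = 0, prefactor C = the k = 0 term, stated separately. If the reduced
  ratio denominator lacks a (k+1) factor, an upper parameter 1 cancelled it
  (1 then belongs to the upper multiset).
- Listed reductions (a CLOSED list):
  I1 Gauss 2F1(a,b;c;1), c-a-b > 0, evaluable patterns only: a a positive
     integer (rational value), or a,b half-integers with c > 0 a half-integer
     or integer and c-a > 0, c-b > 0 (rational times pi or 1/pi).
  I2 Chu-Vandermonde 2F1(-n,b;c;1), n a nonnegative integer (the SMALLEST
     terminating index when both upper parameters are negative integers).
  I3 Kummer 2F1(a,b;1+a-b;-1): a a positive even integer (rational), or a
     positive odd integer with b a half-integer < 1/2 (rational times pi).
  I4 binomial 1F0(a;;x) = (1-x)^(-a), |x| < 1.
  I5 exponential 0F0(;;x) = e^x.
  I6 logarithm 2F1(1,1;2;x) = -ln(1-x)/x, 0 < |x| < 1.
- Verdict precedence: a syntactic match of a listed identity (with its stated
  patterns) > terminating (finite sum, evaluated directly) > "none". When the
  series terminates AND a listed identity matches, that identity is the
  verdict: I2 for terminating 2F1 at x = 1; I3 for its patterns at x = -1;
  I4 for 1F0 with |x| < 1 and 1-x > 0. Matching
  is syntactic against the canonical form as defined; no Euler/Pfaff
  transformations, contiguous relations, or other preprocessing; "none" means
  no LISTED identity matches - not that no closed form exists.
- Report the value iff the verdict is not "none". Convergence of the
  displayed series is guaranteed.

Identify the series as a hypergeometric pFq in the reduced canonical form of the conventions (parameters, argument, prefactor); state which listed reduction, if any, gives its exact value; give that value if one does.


Reduced: x = -7/5, 3F2, upper = {-9, 3/5, 3/4}, lower = {2/5, 2/3}, C = -2. Verdict: terminating. (-9)_k vanishes past k = 9, leaving a 10-term sum, computed directly. Its exact value is -853427494619905874945597/61668327424000000000.

Key observation: t_0 being -2, the product of the first k integers (C = -2, x = -7/5) is k!.
Consecutive-term ratio: r(k) = (-7/5) * (k-9) (k+3/5) (k+3/4) / [(k+2/5) (k+2/3) (k+1)] - poly over poly, x = (-7/5) from leading terms; C = -2 at k = 0.


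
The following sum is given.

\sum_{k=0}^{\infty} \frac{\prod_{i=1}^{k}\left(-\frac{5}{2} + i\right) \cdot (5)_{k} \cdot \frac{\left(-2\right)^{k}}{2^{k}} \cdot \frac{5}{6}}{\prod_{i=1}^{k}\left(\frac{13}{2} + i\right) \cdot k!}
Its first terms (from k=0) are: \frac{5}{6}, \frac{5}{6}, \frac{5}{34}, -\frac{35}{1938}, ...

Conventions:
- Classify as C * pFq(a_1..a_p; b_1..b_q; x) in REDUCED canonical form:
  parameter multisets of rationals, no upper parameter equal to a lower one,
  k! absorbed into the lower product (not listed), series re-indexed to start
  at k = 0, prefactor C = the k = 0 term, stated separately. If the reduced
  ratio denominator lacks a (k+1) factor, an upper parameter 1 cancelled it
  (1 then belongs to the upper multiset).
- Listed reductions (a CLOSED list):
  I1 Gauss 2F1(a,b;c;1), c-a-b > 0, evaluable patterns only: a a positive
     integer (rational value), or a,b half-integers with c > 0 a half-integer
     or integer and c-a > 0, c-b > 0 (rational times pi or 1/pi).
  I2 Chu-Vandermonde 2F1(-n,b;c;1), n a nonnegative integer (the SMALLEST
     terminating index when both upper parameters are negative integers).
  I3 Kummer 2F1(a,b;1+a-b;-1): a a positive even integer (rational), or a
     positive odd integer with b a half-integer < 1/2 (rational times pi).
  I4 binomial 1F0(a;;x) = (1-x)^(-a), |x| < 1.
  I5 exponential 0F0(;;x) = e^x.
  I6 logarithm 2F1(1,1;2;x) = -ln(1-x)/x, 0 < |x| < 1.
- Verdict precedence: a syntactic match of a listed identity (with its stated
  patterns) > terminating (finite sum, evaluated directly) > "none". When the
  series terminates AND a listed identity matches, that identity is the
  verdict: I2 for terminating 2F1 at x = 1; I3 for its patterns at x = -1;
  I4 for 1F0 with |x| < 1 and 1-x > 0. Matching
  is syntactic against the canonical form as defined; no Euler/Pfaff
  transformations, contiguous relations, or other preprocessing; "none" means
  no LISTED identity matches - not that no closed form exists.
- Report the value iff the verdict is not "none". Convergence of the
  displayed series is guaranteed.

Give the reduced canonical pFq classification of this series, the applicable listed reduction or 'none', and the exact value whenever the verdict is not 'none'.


Reduced: x = -1, 2F1, upper = {-\frac{3}{2}, 5}, lower = {\frac{15}{2}}, C = \frac{5}{6}. Verdict at x = -1: the Kummer evaluation I3 matches (x = -1; c = \frac{15}{2} equals 1+a-b for upper {-\frac{3}{2}, 5}: listed pattern). Sum: \frac{75075}{131072} \cdot \pi.

First insight: t_0 being \frac{5}{6}, the two k-th powers (C = 5/6) combine into one argument.
Consecutive-term ratio: r(k) = -1 * (k-\frac{3}{2}) (k+5) / [(k+\frac{15}{2}) (k+1)] - rational; roots negated = parameters, x = -1, C = \frac{5}{6}.


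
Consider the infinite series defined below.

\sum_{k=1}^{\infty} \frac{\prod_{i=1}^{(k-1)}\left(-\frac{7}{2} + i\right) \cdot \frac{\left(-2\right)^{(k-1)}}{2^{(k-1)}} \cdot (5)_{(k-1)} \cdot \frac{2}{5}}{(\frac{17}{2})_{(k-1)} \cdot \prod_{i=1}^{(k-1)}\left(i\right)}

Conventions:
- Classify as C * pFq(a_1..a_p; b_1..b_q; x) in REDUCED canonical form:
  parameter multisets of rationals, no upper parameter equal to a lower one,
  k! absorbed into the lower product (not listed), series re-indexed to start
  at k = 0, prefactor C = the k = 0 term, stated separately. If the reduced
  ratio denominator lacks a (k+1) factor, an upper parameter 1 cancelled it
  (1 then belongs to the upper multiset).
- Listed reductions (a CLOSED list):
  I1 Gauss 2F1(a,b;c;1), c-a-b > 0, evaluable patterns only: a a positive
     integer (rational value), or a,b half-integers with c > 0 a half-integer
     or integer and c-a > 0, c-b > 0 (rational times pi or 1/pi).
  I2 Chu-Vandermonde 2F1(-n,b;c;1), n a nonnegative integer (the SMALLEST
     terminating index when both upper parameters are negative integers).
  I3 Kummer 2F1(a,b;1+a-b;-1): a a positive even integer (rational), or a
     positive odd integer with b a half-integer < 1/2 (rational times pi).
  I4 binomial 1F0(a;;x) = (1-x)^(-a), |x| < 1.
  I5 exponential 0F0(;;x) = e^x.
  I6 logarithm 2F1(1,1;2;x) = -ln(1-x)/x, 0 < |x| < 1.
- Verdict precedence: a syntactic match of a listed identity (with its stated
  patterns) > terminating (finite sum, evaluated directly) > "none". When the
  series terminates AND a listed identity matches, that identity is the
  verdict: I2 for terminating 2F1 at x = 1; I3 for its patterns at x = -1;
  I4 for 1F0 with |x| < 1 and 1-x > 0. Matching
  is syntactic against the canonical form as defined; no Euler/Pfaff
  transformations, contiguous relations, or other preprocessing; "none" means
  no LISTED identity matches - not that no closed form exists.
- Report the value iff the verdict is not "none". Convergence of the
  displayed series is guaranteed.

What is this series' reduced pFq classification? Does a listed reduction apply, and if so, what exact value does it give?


x = -1 here; the reduced form reads 2F1, upper {-\frac{5}{2}, 5}, lower {\frac{17}{2}}, C = \frac{2}{5}. Verdict (x = -1): Kummer's theorem (I3) applies (x = -1; c = \frac{17}{2} equals 1+a-b for upper {-\frac{5}{2}, 5}: listed pattern). Its exact value is \frac{27027}{65536} \cdot \pi.

First insight: x = -1 and the product of the first k integers (C = 2/5, x = -1) is k!.
Consecutive-term ratio: r(k) = -1 * (k-\frac{5}{2}) (k+5) / [(k+\frac{17}{2}) (k+1)] - rational; roots negated = parameters, x = -1, C = \frac{2}{5}.


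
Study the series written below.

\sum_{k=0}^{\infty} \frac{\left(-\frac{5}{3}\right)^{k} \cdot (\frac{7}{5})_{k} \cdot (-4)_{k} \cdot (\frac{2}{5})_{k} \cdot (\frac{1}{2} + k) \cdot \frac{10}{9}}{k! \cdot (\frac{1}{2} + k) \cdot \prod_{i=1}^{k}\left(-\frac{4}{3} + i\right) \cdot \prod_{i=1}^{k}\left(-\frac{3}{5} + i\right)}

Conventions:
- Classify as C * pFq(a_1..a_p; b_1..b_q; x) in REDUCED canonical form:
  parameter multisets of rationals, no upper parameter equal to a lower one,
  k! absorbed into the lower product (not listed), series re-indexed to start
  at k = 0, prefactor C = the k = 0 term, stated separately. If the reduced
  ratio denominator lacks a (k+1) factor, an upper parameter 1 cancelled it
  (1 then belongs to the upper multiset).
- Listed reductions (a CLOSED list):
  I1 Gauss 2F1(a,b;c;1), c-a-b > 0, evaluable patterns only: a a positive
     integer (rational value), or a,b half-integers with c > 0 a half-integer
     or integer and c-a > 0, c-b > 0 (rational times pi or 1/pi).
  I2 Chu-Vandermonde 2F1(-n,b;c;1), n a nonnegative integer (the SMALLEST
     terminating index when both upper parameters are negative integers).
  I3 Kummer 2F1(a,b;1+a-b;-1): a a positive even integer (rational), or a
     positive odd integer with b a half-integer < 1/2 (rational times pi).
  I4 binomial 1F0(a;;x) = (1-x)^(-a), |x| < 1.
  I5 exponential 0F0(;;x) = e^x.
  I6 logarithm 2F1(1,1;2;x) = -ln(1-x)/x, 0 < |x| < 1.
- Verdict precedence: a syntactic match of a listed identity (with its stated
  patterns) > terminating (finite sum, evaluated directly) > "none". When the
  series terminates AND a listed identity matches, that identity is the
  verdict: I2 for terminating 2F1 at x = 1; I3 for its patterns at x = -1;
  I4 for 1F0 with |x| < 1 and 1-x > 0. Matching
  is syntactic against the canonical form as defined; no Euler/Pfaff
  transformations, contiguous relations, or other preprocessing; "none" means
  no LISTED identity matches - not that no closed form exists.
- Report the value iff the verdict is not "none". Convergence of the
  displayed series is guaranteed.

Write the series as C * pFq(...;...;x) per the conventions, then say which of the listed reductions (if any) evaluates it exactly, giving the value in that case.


This is \frac{10}{9} * 2F1(-4, \frac{7}{5}; -\frac{1}{3}; -\frac{5}{3}) in reduced canonical form. Verdict: terminating - upper parameter -4 makes this a finite sum (last index 4), evaluated exactly. Its exact value is -1381.

Key observation: with t_0 = \frac{10}{9}, the lower running product (C = 10/9, x = -5/3) is a rising factorial.
Ratio: r(k) = -\frac{5}{3} * (k-4) (k+\frac{7}{5}) / [(k-\frac{1}{3}) (k+1)] - rational in k, leading ratio -\frac{5}{3}; with t_0 = \frac{10}{9}, classification follows.


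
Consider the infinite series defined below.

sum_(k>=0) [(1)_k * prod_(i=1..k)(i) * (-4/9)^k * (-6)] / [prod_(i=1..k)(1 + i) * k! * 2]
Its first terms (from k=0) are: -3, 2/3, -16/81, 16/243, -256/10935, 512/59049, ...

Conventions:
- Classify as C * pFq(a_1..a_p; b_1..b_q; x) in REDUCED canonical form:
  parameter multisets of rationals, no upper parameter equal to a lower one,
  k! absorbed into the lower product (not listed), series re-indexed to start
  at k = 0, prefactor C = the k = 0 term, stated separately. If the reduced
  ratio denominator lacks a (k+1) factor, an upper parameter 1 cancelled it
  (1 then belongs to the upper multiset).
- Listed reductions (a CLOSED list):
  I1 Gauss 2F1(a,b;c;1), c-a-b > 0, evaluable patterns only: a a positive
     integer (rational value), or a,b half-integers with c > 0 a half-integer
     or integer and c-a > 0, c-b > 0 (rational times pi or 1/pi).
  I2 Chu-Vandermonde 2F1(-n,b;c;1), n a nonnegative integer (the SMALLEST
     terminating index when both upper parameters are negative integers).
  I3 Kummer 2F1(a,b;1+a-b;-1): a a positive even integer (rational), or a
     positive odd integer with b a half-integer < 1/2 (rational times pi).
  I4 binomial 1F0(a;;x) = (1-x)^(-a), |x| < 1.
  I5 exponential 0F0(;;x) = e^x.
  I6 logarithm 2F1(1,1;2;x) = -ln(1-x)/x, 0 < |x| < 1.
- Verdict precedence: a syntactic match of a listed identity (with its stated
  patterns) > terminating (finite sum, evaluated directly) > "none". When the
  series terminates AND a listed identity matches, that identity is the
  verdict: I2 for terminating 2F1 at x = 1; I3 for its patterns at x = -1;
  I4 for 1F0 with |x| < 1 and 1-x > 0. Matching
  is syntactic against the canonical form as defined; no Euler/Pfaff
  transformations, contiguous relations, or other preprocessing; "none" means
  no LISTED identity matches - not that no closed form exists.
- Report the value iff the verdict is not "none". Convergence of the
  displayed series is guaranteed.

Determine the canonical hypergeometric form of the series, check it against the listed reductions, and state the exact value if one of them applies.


With C = -3: the canonical form is 2F1(1, 1; 2; -4/9). Verdict: the logarithmic series (I6) fires (the logarithm: parameters (1,1;2), x = -4/9). Hence: (-27/4) * ln(13/9).

Key step: with t_0 = -3, the constant factors (C = -3, x = -4/9) combine into one prefactor.
Adjacent-term ratio: r(k) = (-4/9) * (k+1) (k+1) / [(k+2) (k+1)] - rational in k. x = (-4/9); t_0 = -3; negate the roots.


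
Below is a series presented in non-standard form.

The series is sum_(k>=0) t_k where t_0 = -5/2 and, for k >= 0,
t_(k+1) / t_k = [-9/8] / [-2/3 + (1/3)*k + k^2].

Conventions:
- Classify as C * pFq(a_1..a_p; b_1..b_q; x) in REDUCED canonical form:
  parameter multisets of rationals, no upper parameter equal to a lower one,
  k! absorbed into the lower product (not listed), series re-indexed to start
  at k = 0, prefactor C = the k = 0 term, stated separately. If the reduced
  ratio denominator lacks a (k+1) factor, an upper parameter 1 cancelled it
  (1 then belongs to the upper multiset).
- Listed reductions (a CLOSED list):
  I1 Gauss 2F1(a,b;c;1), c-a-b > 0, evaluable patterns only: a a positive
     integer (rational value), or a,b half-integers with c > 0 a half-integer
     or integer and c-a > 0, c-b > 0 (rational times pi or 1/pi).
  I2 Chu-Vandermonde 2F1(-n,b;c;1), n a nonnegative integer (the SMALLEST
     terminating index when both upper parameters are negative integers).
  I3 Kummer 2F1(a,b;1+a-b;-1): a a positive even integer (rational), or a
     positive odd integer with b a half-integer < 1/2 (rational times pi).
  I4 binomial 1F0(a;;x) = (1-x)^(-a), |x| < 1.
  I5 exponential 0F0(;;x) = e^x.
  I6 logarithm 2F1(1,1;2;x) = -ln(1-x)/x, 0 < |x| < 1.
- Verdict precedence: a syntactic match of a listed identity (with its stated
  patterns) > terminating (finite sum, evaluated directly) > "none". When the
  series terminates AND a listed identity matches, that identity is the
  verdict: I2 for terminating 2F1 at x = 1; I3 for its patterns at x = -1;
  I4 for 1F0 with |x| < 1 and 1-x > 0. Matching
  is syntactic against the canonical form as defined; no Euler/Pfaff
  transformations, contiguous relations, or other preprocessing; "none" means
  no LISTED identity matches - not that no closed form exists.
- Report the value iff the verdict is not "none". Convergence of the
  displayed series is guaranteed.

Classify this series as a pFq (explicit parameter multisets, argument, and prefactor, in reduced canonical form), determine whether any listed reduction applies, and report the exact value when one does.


Reduced: x = -9/8, 0F1, upper = {-}, lower = {-2/3}, C = -5/2. Verdict: none - this 0F1 at x = -9/8 matches no listed pattern, and upper {-} holds no stopper.

The tell: t_0 being -5/2, roots of the ratio polynomials (prefactor -5/2) are the negated parameters.
Step ratio: r(k) = (-9/8) * 1 / [(k-2/3) (k+1)] ; factor over Q: parameters, x = (-9/8), and C = -5/2.


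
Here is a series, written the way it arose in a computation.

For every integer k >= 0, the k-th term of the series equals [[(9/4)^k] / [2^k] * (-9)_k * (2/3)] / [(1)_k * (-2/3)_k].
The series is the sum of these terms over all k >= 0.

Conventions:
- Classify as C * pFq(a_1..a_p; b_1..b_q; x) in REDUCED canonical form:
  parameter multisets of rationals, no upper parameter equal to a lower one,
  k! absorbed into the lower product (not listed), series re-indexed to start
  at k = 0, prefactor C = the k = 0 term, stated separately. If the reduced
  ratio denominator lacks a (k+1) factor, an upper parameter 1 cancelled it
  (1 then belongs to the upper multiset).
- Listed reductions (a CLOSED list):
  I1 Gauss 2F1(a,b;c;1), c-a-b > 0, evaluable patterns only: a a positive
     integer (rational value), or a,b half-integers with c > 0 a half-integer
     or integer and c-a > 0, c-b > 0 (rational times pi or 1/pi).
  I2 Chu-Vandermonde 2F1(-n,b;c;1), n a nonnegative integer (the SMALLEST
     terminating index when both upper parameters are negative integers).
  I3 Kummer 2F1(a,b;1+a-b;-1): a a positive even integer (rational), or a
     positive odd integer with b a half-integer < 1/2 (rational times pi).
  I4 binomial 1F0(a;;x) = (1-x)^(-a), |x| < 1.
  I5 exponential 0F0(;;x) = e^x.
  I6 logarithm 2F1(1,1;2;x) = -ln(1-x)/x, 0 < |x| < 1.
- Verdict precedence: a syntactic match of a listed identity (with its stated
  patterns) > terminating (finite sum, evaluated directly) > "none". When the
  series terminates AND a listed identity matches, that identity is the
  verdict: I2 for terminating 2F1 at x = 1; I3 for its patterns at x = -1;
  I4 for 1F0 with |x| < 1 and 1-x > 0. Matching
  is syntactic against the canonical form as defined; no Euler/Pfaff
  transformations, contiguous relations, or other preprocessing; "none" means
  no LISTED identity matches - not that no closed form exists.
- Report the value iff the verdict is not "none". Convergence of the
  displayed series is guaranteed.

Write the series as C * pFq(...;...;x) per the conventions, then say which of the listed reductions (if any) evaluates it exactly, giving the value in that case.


Canonical form: C = 2/3 times 1F1 with upper {-9}, lower {-2/3}, x = 9/8. Verdict: terminating - the sum ends at index 9 because -9 is a negative integer; exact evaluation follows. Exact value: 38098888893203851/9802317960314880.

Key step: with t_0 = 2/3, the two k-th powers (C = 2/3) combine into one argument.
Step ratio: r(k) = (9/8) * (k-9) / [(k-2/3) (k+1)] - rational; roots negated = parameters, x = (9/8), C = 2/3.


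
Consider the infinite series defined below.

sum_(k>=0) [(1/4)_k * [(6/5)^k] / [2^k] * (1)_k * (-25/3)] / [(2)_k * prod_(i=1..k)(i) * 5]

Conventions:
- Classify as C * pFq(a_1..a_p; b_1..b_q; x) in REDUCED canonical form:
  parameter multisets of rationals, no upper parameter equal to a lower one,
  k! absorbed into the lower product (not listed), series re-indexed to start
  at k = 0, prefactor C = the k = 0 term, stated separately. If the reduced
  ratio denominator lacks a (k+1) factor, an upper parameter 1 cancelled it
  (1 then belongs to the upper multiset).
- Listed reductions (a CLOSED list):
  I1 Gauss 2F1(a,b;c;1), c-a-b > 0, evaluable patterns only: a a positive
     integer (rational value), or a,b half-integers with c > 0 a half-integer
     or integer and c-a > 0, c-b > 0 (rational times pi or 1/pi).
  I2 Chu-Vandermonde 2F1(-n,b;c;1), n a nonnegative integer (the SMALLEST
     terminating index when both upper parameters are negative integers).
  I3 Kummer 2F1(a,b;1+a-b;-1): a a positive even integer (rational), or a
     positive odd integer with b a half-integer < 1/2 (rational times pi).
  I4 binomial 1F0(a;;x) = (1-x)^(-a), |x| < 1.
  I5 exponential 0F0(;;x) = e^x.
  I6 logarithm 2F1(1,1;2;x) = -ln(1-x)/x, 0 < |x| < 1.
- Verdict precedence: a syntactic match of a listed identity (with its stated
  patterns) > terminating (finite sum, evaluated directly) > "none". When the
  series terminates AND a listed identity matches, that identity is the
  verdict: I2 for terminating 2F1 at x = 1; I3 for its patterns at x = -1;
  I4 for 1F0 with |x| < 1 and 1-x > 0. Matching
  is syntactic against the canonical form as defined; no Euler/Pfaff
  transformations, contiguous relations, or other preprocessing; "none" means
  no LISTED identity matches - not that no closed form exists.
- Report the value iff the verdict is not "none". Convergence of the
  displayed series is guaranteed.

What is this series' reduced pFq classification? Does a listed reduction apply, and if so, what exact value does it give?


x = 3/5 here; the reduced form reads 2F1, upper {1/4, 1}, lower {2}, C = -5/3. Verdict: none. Every listed pattern misses the 2F1 form at 3/5, upper {1/4, 1}.

The tell: t_0 = -5/3 here, and the two k-th powers (C = -5/3) combine into one argument.
Step ratio: r(k) = (3/5) * (k+1/4) (k+1) / [(k+2) (k+1)] - poly over poly, x = (3/5) from leading terms; C = -5/3 at k = 0.


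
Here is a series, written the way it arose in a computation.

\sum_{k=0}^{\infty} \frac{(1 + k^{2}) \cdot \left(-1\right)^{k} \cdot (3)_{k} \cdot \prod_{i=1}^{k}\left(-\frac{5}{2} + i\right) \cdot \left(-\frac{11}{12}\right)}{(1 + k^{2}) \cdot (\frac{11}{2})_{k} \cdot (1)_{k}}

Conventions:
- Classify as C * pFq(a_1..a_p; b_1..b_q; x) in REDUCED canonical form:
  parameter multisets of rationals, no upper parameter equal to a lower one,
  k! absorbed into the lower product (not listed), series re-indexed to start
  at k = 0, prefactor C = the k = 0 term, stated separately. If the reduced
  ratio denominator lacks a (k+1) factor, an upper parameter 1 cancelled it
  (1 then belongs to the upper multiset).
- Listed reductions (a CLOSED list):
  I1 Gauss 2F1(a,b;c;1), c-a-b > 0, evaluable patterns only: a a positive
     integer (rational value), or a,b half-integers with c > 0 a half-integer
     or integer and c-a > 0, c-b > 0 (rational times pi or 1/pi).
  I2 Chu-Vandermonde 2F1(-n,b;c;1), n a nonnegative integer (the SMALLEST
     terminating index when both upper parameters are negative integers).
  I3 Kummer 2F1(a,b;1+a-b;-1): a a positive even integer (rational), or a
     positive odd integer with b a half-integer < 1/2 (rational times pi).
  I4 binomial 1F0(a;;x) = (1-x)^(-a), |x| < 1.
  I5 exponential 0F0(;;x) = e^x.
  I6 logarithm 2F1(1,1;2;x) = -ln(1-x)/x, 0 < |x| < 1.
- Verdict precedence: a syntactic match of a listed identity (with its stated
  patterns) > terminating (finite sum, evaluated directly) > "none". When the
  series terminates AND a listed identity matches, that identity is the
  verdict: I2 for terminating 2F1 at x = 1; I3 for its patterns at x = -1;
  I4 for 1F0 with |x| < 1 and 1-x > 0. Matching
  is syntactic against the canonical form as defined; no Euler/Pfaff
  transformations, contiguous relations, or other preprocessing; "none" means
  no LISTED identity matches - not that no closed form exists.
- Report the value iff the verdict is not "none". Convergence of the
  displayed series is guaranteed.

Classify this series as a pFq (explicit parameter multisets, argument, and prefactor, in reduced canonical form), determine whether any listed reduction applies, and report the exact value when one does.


This is -\frac{11}{12} * 2F1(-\frac{3}{2}, 3; \frac{11}{2}; -1) in reduced canonical form. Verdict: Kummer (I3) matches (x = -1; c = \frac{11}{2} equals 1+a-b for upper {-\frac{3}{2}, 3}: listed pattern). Exact value: \left(-\frac{1155}{2048}\right) \cdot \pi.

Structural cue: t_0 = -\frac{11}{12} here, and (1)_k (C = -11/12, x = -1) is k! itself.
Consecutive-term ratio: r(k) = -1 * (k-\frac{3}{2}) (k+3) / [(k+\frac{11}{2}) (k+1)] - rational; roots negated = parameters, x = -1, C = -\frac{11}{12}.


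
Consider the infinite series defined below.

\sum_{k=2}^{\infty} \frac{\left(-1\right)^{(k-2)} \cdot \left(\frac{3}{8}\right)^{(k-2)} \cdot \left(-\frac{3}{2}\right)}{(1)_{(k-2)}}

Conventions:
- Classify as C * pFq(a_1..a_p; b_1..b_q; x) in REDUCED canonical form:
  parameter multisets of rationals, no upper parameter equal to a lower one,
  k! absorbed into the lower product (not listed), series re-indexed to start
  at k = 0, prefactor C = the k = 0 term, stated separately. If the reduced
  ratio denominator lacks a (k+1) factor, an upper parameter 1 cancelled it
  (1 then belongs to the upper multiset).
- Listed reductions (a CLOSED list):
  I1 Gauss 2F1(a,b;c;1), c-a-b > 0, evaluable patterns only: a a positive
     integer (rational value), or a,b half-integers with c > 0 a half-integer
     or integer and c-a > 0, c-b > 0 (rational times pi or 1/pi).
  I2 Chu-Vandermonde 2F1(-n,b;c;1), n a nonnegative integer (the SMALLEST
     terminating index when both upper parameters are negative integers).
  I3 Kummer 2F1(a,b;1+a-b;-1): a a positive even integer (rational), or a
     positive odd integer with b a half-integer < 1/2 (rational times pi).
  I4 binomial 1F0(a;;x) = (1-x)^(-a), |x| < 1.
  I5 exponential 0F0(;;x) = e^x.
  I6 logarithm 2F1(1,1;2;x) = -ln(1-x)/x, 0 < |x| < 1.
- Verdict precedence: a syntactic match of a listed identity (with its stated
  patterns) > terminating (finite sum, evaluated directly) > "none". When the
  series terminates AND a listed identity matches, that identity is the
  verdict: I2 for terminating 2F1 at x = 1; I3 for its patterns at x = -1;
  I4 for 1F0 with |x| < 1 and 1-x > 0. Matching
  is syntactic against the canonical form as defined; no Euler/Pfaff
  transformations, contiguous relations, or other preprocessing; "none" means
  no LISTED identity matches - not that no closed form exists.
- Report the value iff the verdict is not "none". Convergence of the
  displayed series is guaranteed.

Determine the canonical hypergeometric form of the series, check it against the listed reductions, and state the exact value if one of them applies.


With C = -\frac{3}{2}: the canonical form is 0F0(-; -; -\frac{3}{8}). Verdict: exponential (I5) fires (the 0F0 exponential series at x = -\frac{3}{8}). Sum: \left(-\frac{3}{2}\right) \cdot e^{-\frac{3}{8}}.

First insight: t_0 = -\frac{3}{2} here, and (1)_k (C = -3/2, x = -3/8) is k! itself.
Ratio: r(k) = -\frac{3}{8} * 1 / [(k+1)] ; factor over Q: parameters, x = -\frac{3}{8}, and C = -\frac{3}{2}.


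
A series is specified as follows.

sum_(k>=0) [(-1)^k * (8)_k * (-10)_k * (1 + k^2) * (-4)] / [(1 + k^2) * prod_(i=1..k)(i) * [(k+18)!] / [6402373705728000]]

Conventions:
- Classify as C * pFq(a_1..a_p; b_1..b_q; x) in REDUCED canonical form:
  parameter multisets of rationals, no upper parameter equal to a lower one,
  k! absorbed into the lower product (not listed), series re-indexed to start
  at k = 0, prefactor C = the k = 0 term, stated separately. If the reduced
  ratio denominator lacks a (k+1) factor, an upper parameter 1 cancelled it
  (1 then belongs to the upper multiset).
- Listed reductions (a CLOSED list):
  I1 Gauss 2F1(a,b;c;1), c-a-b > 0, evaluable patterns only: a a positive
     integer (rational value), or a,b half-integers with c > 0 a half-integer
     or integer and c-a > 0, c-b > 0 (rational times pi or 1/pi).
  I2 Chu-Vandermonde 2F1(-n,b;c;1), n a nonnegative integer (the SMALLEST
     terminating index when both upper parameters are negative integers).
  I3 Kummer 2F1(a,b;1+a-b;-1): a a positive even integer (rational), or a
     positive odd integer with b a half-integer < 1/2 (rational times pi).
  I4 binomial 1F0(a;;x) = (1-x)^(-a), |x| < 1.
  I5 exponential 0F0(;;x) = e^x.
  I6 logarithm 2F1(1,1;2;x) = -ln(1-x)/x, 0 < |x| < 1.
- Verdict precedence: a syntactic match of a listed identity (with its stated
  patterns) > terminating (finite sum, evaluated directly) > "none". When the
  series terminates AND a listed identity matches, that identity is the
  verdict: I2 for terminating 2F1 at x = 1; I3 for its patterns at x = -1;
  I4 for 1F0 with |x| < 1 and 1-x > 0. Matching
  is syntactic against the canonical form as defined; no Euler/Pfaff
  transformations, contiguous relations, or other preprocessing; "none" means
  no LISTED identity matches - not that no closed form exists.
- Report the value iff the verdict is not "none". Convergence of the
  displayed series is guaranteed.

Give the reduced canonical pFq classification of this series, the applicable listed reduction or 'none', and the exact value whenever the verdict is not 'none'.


This is -4 * 2F1(-10, 8; 19; -1) in reduced canonical form. Verdict: this is Kummer (I3) (x = -1; c = 19 equals 1+a-b for upper {-10, 8}: listed pattern). Hence: -1224/7.

Structural cue: with t_0 = -4, striking the common factor k^2 + 1 reduces the term (C = -4).
Step ratio: r(k) = (-1) * (k-10) (k+8) / [(k+19) (k+1)] - poly over poly, x = (-1) from leading terms; C = -4 at k = 0.


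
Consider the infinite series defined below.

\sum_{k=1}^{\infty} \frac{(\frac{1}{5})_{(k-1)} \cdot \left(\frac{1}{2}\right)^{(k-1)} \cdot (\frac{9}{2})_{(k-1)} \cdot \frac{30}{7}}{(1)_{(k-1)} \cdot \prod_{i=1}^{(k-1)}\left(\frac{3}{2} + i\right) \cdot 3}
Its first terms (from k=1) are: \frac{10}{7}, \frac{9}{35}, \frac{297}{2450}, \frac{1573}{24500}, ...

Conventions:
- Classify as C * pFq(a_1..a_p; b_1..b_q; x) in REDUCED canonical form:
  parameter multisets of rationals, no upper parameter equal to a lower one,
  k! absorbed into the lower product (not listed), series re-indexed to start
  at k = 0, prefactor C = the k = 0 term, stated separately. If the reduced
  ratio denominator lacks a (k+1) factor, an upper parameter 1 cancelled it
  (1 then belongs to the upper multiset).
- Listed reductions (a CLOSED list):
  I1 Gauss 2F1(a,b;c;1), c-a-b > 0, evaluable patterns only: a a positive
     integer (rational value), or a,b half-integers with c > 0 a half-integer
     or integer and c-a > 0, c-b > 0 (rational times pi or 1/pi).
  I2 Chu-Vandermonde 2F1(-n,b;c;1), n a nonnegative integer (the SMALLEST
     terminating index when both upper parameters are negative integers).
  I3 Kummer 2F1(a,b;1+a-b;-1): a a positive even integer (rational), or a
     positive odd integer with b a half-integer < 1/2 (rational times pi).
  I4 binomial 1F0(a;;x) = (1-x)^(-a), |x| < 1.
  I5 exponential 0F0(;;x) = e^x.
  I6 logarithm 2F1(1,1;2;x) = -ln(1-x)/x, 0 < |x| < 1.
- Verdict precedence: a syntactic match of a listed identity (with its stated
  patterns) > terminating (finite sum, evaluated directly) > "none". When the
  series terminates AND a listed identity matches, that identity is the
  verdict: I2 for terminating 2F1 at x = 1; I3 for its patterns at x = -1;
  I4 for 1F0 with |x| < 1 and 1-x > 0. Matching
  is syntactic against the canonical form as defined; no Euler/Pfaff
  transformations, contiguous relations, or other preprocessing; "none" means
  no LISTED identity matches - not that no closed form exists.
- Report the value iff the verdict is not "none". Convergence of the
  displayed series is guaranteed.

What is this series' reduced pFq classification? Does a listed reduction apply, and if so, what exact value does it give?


The tell: with t_0 = \frac{10}{7}, the constant factors (C = 10/7) combine into one prefactor.
Consecutive-term ratio: r(k) = \frac{1}{2} * (k+\frac{1}{5}) (k+\frac{9}{2}) / [(k+\frac{5}{2}) (k+1)] - rational in k. x = \frac{1}{2}; t_0 = \frac{10}{7}; negate the roots.

x = \frac{1}{2} here; the reduced form reads 2F1, upper {\frac{1}{5}, \frac{9}{2}}, lower {\frac{5}{2}}, C = \frac{10}{7}. Verdict: none - this 2F1 at x = \frac{1}{2} matches no listed pattern, and upper {\frac{1}{5}, \frac{9}{2}} holds no stopper.


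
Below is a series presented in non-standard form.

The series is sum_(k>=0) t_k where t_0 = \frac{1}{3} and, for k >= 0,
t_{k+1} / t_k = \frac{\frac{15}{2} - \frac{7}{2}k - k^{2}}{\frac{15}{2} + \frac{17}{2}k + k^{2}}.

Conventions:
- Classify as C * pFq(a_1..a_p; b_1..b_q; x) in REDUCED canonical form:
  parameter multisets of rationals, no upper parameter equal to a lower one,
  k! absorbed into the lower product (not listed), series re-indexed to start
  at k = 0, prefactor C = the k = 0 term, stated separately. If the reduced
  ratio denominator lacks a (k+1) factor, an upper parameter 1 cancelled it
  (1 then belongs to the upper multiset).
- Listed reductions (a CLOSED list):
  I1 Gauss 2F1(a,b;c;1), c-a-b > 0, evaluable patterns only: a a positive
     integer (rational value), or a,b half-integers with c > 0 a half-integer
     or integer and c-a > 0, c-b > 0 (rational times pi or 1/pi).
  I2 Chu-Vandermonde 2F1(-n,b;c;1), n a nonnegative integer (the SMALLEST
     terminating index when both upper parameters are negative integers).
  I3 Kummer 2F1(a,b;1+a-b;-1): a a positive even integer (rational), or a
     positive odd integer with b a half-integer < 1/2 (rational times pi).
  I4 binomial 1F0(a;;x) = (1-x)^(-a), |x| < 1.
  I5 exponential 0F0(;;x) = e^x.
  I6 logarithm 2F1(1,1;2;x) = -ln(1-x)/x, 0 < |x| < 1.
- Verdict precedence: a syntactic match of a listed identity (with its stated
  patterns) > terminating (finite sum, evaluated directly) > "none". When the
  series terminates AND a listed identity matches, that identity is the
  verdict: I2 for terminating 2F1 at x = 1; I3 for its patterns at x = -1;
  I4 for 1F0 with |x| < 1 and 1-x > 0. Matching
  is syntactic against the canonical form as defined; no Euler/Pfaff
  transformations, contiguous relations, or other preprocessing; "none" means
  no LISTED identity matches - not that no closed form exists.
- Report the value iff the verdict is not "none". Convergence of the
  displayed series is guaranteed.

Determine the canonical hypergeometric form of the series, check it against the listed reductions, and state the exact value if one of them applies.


Prefactor \frac{1}{3}, argument -1: 2F1 with upper {-\frac{3}{2}, 5} over lower {\frac{15}{2}}. Verdict: Kummer's theorem (I3) fires (x = -1; c = \frac{15}{2} equals 1+a-b for upper {-\frac{3}{2}, 5}: listed pattern). Value: \frac{15015}{65536} \cdot \pi.

First insight: with t_0 = \frac{1}{3}, factor the ratio over Q (C = 1/3, x = -1): negated roots = parameters.
Consecutive-term ratio: r(k) = -1 * (k-\frac{3}{2}) (k+5) / [(k+\frac{15}{2}) (k+1)] - poly over poly, x = -1 from leading terms; C = \frac{1}{3} at k = 0.


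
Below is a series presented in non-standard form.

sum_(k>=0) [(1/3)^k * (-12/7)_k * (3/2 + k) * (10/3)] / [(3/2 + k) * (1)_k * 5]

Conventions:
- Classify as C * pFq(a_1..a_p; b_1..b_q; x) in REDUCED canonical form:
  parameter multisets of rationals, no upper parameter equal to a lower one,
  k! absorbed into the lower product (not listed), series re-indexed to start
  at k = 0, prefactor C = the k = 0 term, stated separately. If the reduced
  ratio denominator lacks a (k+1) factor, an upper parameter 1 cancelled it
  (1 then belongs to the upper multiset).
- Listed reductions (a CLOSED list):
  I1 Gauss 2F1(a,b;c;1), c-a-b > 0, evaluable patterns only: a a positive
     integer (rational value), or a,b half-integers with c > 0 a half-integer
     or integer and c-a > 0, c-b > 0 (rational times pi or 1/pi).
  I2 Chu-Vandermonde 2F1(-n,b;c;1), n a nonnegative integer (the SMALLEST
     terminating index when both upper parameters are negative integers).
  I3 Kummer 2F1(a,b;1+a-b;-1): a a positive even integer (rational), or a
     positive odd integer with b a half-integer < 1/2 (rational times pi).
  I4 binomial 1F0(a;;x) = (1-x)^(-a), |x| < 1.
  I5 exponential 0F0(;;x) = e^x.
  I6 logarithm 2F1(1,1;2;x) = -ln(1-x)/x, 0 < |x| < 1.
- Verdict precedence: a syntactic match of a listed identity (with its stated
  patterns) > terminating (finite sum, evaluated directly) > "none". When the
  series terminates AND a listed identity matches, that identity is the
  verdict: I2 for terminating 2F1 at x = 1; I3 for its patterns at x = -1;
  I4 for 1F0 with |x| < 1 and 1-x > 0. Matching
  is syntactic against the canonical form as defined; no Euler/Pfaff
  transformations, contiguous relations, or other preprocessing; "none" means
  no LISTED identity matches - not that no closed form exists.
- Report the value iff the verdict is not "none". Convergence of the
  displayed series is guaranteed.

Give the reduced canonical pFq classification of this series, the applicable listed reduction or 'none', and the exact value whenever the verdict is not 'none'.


x = 1/3 here; the reduced form reads 1F0, upper {-12/7}, lower {-}, C = 2/3. Verdict: binomial (I4) matches (the 1F0 binomial series: exponent 12/7, x = 1/3). Exact value: (2/3) * (2/3)^(12/7).

Key step: from the first term 2/3: the constant factors (C = 2/3) combine into one prefactor.
Step ratio: r(k) = (1/3) * (k-12/7) / [(k+1)] ; factor over Q: parameters, x = (1/3), and C = 2/3.


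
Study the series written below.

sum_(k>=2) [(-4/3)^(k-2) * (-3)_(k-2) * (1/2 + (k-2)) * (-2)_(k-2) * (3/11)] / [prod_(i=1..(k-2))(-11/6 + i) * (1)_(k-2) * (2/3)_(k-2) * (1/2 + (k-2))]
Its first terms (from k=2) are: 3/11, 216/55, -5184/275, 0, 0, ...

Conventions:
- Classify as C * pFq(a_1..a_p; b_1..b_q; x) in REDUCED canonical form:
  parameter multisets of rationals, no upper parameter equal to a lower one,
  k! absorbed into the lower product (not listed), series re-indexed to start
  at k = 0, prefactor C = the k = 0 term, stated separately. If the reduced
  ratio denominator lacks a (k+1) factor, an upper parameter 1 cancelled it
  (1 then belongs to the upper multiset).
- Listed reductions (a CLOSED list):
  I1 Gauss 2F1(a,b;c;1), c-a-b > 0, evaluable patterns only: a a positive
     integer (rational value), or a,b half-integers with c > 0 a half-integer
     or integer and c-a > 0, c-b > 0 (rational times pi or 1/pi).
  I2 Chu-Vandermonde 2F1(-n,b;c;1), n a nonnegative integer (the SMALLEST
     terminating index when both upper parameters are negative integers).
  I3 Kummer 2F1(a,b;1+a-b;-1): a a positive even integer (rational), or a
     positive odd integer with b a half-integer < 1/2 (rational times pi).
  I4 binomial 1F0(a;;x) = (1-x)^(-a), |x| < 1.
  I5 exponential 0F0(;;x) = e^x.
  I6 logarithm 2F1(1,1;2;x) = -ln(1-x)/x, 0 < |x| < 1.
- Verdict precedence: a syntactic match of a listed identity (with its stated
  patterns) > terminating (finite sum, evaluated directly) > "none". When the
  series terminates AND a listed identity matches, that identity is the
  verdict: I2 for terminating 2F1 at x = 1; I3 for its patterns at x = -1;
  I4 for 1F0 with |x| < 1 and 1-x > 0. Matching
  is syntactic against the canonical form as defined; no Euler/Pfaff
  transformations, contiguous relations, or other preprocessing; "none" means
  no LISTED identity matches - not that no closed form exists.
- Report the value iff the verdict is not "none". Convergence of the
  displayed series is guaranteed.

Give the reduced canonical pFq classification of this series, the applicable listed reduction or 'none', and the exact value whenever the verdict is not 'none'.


Prefactor 3/11, argument -4/3: 2F2 with upper {-3, -2} over lower {-5/6, 2/3}. Verdict: terminating - no listed pattern fits, but -2 in the upper list cuts the series at k = 2; direct evaluation. Value: -4029/275.

The tell: with t_0 = 3/11, (1)_k (C = 3/11) is k! itself.
Adjacent-term ratio: r(k) = (-4/3) * (k-3) (k-2) / [(k-5/6) (k+2/3) (k+1)] ; factor over Q: parameters, x = (-4/3), and C = 3/11.
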